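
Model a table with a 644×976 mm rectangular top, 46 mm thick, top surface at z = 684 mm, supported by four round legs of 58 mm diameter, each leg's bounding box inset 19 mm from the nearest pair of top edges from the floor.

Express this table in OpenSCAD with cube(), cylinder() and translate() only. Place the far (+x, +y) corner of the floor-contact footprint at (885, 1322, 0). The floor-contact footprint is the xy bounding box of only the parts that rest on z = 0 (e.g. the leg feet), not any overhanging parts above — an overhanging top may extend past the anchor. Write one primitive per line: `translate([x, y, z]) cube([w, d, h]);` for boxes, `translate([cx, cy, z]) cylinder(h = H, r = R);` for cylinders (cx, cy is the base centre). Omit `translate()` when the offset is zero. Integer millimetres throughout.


translate([260, 365, 638]) cube([644, 976, 46]);
translate([308, 413, 0]) cylinder(h = 638, r = 29);
translate([856, 413, 0]) cylinder(h = 638, r = 29);
translate([308, 1293, 0]) cylinder(h = 638, r = 29);
translate([856, 1293, 0]) cylinder(h = 638, r = 29);


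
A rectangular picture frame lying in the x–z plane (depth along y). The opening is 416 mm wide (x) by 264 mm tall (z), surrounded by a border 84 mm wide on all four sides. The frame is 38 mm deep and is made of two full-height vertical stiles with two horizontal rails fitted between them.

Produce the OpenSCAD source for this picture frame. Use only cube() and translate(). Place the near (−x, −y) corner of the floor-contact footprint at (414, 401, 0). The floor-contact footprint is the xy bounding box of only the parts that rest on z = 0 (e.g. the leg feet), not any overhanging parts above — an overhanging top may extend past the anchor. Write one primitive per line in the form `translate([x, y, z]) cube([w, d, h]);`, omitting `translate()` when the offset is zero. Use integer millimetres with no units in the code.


translate([414, 401, 0]) cube([84, 38, 432]);
translate([914, 401, 0]) cube([84, 38, 432]);
translate([498, 401, 0]) cube([416, 38, 84]);
translate([498, 401, 348]) cube([416, 38, 84]);


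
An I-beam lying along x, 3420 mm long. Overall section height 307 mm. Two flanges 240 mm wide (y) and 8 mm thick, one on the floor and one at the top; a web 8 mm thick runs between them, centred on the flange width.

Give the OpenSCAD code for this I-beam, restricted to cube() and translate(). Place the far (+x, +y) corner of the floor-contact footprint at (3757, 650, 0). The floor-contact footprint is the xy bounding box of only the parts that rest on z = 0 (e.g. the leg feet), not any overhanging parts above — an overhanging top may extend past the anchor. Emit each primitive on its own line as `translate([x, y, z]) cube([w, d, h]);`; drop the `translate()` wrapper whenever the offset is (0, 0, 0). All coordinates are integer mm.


translate([337, 410, 0]) cube([3420, 240, 8]);
translate([337, 526, 8]) cube([3420, 8, 291]);
translate([337, 410, 299]) cube([3420, 240, 8]);


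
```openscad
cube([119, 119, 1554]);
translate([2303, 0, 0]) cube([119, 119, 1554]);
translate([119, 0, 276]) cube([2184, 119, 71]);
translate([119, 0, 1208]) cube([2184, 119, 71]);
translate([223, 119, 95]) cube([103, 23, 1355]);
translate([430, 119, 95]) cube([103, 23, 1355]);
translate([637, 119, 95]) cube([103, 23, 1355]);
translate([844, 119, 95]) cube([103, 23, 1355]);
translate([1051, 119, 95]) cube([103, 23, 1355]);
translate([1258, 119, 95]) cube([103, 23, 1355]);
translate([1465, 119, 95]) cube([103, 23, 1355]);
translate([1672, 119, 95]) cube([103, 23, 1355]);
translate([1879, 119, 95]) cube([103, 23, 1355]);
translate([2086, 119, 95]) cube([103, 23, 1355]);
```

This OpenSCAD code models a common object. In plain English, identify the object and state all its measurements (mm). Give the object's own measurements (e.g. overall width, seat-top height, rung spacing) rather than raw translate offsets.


A fence section. Two 119×119 mm posts, 1554 mm tall, stand on the floor with a clear span of 2184 mm between their inner faces. Two horizontal rails of 119×71 mm section span the gap between the posts with their undersides at z = 276 mm and z = 1208 mm, flush with the posts' −y face. 10 pickets, each 103 mm wide, 23 mm thick and 1355 mm tall, are fixed to the +y face of the rails with their bottoms at z = 95 mm, spaced across the span with a 104 mm gap after the −x post and between neighbouring pickets, with 114 mm left before the +x post.


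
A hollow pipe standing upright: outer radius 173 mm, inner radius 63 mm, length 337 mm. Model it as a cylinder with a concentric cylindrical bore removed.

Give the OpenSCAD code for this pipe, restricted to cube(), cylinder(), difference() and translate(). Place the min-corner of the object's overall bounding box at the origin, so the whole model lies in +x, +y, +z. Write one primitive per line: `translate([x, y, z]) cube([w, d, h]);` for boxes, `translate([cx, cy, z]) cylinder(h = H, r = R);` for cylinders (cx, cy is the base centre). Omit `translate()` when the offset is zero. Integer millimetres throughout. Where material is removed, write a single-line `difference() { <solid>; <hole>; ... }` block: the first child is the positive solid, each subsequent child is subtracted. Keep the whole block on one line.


difference() { translate([173, 173, 0]) cylinder(h = 337, r = 173); translate([173, 173, 0]) cylinder(h = 337, r = 63); }


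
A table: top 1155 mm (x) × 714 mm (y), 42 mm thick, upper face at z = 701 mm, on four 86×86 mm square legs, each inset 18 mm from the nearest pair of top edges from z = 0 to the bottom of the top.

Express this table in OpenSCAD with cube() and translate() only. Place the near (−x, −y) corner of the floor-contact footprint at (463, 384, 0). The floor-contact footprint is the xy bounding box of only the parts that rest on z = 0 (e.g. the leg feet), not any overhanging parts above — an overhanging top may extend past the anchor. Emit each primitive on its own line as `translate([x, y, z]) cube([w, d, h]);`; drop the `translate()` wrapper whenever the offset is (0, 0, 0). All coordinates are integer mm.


translate([445, 366, 659]) cube([1155, 714, 42]);
translate([463, 384, 0]) cube([86, 86, 659]);
translate([1496, 384, 0]) cube([86, 86, 659]);
translate([463, 976, 0]) cube([86, 86, 659]);
translate([1496, 976, 0]) cube([86, 86, 659]);


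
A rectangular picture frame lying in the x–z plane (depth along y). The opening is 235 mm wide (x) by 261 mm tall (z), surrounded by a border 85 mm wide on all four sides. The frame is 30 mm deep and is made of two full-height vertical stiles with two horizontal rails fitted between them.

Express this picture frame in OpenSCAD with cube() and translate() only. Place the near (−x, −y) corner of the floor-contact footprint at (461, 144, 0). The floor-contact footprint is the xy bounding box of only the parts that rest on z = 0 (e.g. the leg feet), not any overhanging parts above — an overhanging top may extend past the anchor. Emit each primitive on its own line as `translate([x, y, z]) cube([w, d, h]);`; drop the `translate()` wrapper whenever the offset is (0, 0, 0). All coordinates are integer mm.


translate([461, 144, 0]) cube([85, 30, 431]);
translate([781, 144, 0]) cube([85, 30, 431]);
translate([546, 144, 0]) cube([235, 30, 85]);
translate([546, 144, 346]) cube([235, 30, 85]);


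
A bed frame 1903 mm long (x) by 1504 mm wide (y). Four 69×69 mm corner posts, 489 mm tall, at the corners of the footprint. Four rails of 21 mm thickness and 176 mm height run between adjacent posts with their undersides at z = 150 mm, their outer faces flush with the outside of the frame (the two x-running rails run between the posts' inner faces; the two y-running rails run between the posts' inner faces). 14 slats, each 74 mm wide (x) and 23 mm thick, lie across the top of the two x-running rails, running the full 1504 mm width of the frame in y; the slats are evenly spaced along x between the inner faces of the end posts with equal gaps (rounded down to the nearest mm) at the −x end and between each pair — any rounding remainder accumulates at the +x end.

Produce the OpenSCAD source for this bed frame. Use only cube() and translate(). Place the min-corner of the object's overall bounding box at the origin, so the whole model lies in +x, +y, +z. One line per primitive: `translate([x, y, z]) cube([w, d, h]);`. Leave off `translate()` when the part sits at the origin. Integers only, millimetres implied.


cube([69, 69, 489]);
translate([0, 1435, 0]) cube([69, 69, 489]);
translate([1834, 0, 0]) cube([69, 69, 489]);
translate([1834, 1435, 0]) cube([69, 69, 489]);
translate([69, 0, 150]) cube([1765, 21, 176]);
translate([69, 1483, 150]) cube([1765, 21, 176]);
translate([0, 69, 150]) cube([21, 1366, 176]);
translate([1882, 69, 150]) cube([21, 1366, 176]);
translate([117, 0, 326]) cube([74, 1504, 23]);
translate([239, 0, 326]) cube([74, 1504, 23]);
translate([361, 0, 326]) cube([74, 1504, 23]);
translate([483, 0, 326]) cube([74, 1504, 23]);
translate([605, 0, 326]) cube([74, 1504, 23]);
translate([727, 0, 326]) cube([74, 1504, 23]);
translate([849, 0, 326]) cube([74, 1504, 23]);
translate([971, 0, 326]) cube([74, 1504, 23]);
translate([1093, 0, 326]) cube([74, 1504, 23]);
translate([1215, 0, 326]) cube([74, 1504, 23]);
translate([1337, 0, 326]) cube([74, 1504, 23]);
translate([1459, 0, 326]) cube([74, 1504, 23]);
translate([1581, 0, 326]) cube([74, 1504, 23]);
translate([1703, 0, 326]) cube([74, 1504, 23]);


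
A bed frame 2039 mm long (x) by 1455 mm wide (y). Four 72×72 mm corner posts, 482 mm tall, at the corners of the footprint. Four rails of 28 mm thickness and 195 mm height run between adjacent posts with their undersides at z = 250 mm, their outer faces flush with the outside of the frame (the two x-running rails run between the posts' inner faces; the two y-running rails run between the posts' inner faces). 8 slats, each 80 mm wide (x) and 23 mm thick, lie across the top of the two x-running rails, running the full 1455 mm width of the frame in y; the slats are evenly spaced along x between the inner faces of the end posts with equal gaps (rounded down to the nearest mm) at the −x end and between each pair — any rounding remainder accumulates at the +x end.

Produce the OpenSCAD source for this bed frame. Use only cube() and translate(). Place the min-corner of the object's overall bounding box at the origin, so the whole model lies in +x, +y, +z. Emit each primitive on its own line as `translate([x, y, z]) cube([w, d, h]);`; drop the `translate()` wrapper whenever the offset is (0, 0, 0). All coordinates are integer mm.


// slat z = rail_z + rail_h = 250 + 195 = 445
// slat gap = ⌊(1895 − 8·80) / 9⌋ = 139
cube([72, 72, 482]);
translate([0, 1383, 0]) cube([72, 72, 482]);
translate([1967, 0, 0]) cube([72, 72, 482]);
translate([1967, 1383, 0]) cube([72, 72, 482]);
translate([72, 0, 250]) cube([1895, 28, 195]);
translate([72, 1427, 250]) cube([1895, 28, 195]);
translate([0, 72, 250]) cube([28, 1311, 195]);
translate([2011, 72, 250]) cube([28, 1311, 195]);
translate([211, 0, 445]) cube([80, 1455, 23]);
translate([430, 0, 445]) cube([80, 1455, 23]);
translate([649, 0, 445]) cube([80, 1455, 23]);
translate([868, 0, 445]) cube([80, 1455, 23]);
translate([1087, 0, 445]) cube([80, 1455, 23]);
translate([1306, 0, 445]) cube([80, 1455, 23]);
translate([1525, 0, 445]) cube([80, 1455, 23]);
translate([1744, 0, 445]) cube([80, 1455, 23]);


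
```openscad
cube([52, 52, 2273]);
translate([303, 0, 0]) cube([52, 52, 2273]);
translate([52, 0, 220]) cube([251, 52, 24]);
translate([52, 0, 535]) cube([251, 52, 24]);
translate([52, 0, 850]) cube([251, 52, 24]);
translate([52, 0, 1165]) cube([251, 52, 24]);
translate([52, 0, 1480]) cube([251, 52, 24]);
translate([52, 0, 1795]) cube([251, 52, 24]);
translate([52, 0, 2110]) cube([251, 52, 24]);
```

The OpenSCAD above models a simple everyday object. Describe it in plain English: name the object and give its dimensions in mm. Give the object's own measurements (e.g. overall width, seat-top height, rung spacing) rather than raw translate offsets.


A straight ladder. Two 52×52 mm vertical rails, 2273 mm tall, stand 355 mm apart (outside-to-outside) with their front faces coplanar on the −y side. 7 rungs, each 52 mm deep and 24 mm tall, span between the inner faces of the rails, front faces flush with the rails. The lowest rung's underside is at z = 220 mm and rungs are spaced 315 mm apart (underside to underside).


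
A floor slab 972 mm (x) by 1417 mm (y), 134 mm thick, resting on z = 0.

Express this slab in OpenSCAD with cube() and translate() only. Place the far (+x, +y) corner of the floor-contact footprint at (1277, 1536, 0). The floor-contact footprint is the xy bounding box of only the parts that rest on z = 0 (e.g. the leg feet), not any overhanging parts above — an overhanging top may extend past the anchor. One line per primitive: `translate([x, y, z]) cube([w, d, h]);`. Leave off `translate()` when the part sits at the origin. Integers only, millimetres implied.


translate([305, 119, 0]) cube([972, 1417, 134]);


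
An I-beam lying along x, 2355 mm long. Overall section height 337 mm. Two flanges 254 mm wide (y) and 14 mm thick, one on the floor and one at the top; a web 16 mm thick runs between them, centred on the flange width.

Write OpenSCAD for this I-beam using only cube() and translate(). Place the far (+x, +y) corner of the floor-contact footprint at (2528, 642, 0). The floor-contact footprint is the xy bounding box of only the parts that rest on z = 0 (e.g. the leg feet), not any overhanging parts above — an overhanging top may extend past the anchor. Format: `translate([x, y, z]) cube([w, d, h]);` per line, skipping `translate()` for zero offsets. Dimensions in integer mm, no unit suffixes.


translate([173, 388, 0]) cube([2355, 254, 14]);
translate([173, 507, 14]) cube([2355, 16, 309]);
translate([173, 388, 323]) cube([2355, 254, 14]);


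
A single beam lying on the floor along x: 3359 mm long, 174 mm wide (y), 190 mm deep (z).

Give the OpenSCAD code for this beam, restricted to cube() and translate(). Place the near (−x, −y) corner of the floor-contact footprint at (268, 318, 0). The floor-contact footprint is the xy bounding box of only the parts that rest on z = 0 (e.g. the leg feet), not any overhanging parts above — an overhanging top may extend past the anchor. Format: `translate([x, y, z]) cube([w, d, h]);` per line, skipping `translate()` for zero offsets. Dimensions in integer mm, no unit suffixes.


translate([268, 318, 0]) cube([3359, 174, 190]);


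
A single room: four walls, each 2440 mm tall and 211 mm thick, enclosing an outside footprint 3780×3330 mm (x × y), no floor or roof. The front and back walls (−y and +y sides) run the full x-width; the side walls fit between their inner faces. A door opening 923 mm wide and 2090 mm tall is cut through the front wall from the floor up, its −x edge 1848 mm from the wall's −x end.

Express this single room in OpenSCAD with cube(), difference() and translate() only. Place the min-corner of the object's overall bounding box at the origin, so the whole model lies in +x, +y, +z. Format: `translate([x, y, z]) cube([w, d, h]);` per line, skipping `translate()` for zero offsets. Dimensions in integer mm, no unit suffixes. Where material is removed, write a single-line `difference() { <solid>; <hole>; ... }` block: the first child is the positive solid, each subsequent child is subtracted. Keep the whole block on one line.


difference() { cube([3780, 211, 2440]); translate([1848, 0, 0]) cube([923, 211, 2090]); }
translate([0, 3119, 0]) cube([3780, 211, 2440]);
translate([0, 211, 0]) cube([211, 2908, 2440]);
translate([3569, 211, 0]) cube([211, 2908, 2440]);


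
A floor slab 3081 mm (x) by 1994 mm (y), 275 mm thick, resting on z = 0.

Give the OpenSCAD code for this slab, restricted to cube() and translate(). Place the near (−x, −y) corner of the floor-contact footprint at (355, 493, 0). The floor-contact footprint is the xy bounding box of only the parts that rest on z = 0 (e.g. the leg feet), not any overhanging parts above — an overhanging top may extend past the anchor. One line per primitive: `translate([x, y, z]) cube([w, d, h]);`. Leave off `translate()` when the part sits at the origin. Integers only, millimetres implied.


translate([355, 493, 0]) cube([3081, 1994, 275]);


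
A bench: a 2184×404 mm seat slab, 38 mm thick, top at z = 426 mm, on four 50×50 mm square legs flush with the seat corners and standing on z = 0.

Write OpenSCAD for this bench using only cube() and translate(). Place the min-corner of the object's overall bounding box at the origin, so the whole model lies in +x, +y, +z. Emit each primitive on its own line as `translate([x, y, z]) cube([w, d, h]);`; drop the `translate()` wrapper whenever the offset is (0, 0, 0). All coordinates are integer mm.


translate([0, 0, 388]) cube([2184, 404, 38]);
cube([50, 50, 388]);
translate([0, 354, 0]) cube([50, 50, 388]);
translate([2134, 0, 0]) cube([50, 50, 388]);
translate([2134, 354, 0]) cube([50, 50, 388]);


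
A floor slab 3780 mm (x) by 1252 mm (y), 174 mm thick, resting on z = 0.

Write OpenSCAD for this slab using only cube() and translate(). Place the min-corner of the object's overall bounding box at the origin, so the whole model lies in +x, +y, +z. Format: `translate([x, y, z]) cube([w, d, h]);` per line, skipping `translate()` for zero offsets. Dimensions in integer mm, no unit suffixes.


cube([3780, 1252, 174]);


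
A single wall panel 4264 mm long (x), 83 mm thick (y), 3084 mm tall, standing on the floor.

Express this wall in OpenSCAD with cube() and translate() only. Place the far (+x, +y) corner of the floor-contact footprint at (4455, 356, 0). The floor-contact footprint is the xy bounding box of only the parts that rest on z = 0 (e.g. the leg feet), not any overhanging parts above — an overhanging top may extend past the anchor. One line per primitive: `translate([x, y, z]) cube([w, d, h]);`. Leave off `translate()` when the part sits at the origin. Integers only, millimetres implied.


translate([191, 273, 0]) cube([4264, 83, 3084]);


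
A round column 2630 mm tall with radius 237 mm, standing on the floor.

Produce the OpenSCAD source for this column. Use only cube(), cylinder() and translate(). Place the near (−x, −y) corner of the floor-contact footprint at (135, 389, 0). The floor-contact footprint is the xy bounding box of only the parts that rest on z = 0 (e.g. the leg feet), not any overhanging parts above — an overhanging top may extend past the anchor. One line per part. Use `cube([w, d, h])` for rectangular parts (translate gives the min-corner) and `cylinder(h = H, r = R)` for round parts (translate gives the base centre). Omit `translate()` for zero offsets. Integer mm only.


translate([372, 626, 0]) cylinder(h = 2630, r = 237);


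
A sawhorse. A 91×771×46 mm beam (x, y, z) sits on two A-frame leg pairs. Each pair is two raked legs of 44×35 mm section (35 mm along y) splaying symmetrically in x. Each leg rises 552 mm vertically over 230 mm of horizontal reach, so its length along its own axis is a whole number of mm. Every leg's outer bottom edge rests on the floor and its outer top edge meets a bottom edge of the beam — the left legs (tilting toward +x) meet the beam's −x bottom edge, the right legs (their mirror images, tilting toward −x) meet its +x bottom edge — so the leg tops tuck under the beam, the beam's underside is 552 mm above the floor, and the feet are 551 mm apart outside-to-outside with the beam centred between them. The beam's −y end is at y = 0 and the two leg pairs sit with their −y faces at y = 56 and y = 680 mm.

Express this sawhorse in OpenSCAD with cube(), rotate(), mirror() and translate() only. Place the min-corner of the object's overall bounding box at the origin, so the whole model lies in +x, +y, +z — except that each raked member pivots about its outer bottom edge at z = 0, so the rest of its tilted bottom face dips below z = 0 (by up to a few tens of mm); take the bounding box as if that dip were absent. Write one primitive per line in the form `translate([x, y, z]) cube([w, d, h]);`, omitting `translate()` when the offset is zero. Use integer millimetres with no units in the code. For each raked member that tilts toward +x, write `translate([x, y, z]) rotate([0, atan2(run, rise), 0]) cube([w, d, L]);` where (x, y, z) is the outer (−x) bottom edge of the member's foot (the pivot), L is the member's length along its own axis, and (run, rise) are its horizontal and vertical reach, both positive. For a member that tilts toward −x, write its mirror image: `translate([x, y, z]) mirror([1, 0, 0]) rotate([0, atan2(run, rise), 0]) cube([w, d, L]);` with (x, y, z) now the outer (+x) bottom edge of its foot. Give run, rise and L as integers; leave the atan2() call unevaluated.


translate([230, 0, 552]) cube([91, 771, 46]);
translate([0, 56, 0]) rotate([0, atan2(230, 552), 0]) cube([44, 35, 598]);
translate([551, 56, 0]) mirror([1, 0, 0]) rotate([0, atan2(230, 552), 0]) cube([44, 35, 598]);
translate([0, 680, 0]) rotate([0, atan2(230, 552), 0]) cube([44, 35, 598]);
translate([551, 680, 0]) mirror([1, 0, 0]) rotate([0, atan2(230, 552), 0]) cube([44, 35, 598]);


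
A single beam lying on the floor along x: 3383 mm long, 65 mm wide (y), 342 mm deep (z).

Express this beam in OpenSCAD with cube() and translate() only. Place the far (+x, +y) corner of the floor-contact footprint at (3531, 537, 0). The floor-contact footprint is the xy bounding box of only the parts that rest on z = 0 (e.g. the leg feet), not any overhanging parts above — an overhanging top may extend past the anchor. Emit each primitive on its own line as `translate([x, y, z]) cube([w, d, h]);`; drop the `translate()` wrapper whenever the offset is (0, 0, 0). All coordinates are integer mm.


translate([148, 472, 0]) cube([3383, 65, 342]);


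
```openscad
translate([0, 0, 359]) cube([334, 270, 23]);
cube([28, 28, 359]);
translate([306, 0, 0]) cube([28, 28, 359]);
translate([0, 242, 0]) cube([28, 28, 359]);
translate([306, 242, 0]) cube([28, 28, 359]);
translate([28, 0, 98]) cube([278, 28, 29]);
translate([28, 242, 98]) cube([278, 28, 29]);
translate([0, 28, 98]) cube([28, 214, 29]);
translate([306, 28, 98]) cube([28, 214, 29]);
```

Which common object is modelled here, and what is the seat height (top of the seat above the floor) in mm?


A stool. The seat height is 382 mm.

A 334×270×23 slab at z = 359 on four corner posts — a stool. The seat top is 359 + 23 = 382 mm.


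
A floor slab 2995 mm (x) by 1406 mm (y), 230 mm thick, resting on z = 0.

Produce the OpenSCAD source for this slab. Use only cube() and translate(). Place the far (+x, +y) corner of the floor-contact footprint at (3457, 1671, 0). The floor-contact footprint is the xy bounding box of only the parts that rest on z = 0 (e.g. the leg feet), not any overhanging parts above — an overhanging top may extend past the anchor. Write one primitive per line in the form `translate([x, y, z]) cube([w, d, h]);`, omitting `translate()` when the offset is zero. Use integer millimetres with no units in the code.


translate([462, 265, 0]) cube([2995, 1406, 230]);


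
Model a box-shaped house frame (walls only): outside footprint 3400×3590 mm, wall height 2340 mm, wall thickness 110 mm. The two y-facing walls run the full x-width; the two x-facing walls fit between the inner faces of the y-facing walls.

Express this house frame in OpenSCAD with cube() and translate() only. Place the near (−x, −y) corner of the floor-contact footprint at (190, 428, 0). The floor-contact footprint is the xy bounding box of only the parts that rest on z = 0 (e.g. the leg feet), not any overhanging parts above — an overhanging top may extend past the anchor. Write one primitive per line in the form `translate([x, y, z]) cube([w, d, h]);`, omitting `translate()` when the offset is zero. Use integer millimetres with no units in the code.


translate([190, 428, 0]) cube([3400, 110, 2340]);
translate([190, 3908, 0]) cube([3400, 110, 2340]);
translate([190, 538, 0]) cube([110, 3370, 2340]);
translate([3480, 538, 0]) cube([110, 3370, 2340]);


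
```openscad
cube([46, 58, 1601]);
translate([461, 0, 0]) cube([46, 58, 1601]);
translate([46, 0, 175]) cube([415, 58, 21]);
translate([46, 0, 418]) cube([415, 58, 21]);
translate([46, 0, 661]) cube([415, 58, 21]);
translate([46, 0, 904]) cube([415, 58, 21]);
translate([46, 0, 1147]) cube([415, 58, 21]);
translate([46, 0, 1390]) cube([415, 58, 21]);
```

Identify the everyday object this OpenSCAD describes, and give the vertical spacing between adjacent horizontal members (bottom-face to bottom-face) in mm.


A ladder. The rung spacing is 243 mm.

Two tall 46×58 posts with 6 short bars between them — a ladder. Adjacent rungs sit at z = 175 and z = 418, so the spacing is 418 − 175 = 243 mm.


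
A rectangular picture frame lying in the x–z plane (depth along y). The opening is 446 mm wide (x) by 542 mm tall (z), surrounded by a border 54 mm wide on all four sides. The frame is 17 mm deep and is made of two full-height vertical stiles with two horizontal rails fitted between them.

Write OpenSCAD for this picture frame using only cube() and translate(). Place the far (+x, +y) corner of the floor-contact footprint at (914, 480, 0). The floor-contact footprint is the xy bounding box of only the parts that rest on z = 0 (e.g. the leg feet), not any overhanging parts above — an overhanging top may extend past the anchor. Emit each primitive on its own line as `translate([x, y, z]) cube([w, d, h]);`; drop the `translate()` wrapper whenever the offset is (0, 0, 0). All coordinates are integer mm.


translate([360, 463, 0]) cube([54, 17, 650]);
translate([860, 463, 0]) cube([54, 17, 650]);
translate([414, 463, 0]) cube([446, 17, 54]);
translate([414, 463, 596]) cube([446, 17, 54]);


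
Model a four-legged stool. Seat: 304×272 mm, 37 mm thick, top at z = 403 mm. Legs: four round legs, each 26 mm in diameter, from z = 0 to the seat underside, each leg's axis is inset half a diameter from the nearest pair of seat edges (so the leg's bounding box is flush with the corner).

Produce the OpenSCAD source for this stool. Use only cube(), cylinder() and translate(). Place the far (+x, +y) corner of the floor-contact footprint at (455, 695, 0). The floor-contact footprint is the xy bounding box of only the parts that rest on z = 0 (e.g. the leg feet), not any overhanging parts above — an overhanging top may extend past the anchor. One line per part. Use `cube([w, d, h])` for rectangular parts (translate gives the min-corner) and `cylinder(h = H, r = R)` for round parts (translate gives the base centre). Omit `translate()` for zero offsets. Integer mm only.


translate([151, 423, 366]) cube([304, 272, 37]);
translate([164, 436, 0]) cylinder(h = 366, r = 13);
translate([442, 436, 0]) cylinder(h = 366, r = 13);
translate([164, 682, 0]) cylinder(h = 366, r = 13);
translate([442, 682, 0]) cylinder(h = 366, r = 13);


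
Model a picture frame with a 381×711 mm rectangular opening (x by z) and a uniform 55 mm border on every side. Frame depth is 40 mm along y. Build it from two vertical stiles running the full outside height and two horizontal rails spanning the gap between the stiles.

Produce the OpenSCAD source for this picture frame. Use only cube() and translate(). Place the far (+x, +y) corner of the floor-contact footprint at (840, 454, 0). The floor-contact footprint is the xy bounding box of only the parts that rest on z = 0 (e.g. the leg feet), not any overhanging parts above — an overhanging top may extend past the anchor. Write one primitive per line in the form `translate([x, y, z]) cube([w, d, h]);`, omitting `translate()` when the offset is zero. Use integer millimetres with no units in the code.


translate([349, 414, 0]) cube([55, 40, 821]);
translate([785, 414, 0]) cube([55, 40, 821]);
translate([404, 414, 0]) cube([381, 40, 55]);
translate([404, 414, 766]) cube([381, 40, 55]);


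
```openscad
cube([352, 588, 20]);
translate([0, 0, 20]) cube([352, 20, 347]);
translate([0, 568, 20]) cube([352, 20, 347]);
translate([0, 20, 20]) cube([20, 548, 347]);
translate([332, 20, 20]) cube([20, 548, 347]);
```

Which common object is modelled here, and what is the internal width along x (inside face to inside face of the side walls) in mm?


An open box. The internal width is 312 mm.

A 352×588 base slab with four walls standing on it — an open box. The base is 352 mm wide and the walls are 20 mm thick, so the internal width is 352 − 2 × 20 = 312 mm.


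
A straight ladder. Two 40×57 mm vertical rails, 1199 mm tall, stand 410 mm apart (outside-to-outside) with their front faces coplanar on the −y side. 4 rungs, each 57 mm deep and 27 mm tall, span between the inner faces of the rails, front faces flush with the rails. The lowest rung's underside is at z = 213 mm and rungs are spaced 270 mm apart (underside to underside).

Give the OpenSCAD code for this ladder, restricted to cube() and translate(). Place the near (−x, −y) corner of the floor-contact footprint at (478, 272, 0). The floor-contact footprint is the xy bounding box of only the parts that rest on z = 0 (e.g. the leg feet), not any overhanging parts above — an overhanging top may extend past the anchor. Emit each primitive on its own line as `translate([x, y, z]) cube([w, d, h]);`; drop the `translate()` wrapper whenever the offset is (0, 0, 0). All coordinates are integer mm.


// rung span = 410 - 2*40 = 330
// rung[k] z = 213 + k*270
translate([478, 272, 0]) cube([40, 57, 1199]);
translate([848, 272, 0]) cube([40, 57, 1199]);
translate([518, 272, 213]) cube([330, 57, 27]);
translate([518, 272, 483]) cube([330, 57, 27]);
translate([518, 272, 753]) cube([330, 57, 27]);
translate([518, 272, 1023]) cube([330, 57, 27]);


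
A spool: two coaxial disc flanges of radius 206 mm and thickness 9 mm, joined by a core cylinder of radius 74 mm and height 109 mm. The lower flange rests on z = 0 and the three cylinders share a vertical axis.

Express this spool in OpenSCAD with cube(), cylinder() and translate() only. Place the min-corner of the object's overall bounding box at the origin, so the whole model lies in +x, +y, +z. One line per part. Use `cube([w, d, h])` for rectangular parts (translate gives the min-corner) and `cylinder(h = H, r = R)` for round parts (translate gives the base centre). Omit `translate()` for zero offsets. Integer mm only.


translate([206, 206, 0]) cylinder(h = 9, r = 206);
translate([206, 206, 9]) cylinder(h = 109, r = 74);
translate([206, 206, 118]) cylinder(h = 9, r = 206);


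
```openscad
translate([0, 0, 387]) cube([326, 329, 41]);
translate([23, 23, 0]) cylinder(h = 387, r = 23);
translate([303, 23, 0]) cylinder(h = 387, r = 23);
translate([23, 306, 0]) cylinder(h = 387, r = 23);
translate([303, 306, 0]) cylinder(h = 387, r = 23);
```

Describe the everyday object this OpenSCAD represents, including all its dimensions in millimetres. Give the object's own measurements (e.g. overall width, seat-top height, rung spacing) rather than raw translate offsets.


A four-legged stool. The seat is a 326×329×41 mm slab whose top surface is at z = 428 mm; four round legs, each 46 mm in diameter, run from the floor (z = 0) to the underside of the seat, each leg's axis is inset half a diameter from the nearest pair of seat edges (so the leg's bounding box is flush with the corner).


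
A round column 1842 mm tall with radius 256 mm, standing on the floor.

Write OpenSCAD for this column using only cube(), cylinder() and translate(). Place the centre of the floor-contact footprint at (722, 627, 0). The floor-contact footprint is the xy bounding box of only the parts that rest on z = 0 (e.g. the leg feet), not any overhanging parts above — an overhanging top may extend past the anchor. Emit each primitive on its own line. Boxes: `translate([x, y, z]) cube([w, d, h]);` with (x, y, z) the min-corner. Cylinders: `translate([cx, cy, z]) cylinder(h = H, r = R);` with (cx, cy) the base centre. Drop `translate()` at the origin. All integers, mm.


translate([722, 627, 0]) cylinder(h = 1842, r = 256);


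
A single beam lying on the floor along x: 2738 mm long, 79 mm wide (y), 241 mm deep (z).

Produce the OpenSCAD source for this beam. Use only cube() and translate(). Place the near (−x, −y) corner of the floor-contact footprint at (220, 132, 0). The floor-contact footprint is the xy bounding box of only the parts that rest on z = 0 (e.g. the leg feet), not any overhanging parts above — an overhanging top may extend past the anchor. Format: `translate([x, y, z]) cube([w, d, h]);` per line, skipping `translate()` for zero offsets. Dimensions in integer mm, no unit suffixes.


translate([220, 132, 0]) cube([2738, 79, 241]);


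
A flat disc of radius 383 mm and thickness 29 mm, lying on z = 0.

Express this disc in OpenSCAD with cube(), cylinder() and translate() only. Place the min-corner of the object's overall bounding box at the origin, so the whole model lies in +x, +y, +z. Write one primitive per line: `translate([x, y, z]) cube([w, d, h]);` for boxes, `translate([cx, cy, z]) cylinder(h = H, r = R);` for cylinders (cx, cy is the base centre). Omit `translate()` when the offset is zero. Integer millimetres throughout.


translate([383, 383, 0]) cylinder(h = 29, r = 383);


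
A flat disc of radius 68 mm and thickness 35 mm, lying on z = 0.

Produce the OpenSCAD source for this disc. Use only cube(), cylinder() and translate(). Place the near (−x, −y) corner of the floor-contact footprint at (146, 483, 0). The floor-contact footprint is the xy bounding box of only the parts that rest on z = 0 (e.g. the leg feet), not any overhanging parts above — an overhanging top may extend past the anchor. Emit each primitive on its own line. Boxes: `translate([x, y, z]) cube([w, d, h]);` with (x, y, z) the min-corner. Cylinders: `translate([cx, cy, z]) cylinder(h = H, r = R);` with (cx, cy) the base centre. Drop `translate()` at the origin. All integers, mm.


translate([214, 551, 0]) cylinder(h = 35, r = 68);


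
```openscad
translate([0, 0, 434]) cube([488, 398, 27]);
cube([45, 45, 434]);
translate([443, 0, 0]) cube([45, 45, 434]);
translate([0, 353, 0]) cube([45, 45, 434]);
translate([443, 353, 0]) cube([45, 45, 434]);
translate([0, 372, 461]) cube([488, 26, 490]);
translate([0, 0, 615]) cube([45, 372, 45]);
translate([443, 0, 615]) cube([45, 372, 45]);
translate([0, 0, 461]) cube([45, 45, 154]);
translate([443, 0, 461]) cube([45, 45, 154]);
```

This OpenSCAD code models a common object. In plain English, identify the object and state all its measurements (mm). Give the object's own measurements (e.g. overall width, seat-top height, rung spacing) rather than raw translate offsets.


A chair. The seat is a 488×398×27 mm slab with its top at z = 461 mm, on four 45×45 mm corner legs (flush with the seat edges, standing on z = 0). A flat backrest 26 mm thick, 490 mm tall, spans the full seat width and rises from the seat top along its +y edge, rear face flush with the rear of the seat. Two armrests of 45×45 mm section run along each side from the seat's front edge to the front of the backrest, top faces 199 mm above the seat top and outer faces flush with the seat's x-edges; a 45×45 mm post under the front of each armrest stands on the seat at the front corner.


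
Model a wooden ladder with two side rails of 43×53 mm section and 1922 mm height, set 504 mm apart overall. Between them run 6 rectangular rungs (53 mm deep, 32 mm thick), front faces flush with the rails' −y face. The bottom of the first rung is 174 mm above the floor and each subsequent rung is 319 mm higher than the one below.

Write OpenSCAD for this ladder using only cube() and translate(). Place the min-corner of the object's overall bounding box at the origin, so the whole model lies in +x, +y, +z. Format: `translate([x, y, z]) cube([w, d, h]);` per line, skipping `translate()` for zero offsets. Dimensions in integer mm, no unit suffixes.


cube([43, 53, 1922]);
translate([461, 0, 0]) cube([43, 53, 1922]);
translate([43, 0, 174]) cube([418, 53, 32]);
translate([43, 0, 493]) cube([418, 53, 32]);
translate([43, 0, 812]) cube([418, 53, 32]);
translate([43, 0, 1131]) cube([418, 53, 32]);
translate([43, 0, 1450]) cube([418, 53, 32]);
translate([43, 0, 1769]) cube([418, 53, 32]);


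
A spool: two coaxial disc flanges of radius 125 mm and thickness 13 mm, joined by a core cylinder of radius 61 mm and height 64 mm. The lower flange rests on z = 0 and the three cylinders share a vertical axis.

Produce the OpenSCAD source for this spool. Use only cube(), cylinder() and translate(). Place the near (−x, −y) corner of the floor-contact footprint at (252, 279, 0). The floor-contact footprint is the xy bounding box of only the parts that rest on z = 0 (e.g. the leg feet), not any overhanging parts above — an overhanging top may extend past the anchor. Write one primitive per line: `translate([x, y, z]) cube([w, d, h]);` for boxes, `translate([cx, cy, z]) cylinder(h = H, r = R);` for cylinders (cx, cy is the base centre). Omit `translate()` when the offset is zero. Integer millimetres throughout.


translate([377, 404, 0]) cylinder(h = 13, r = 125);
translate([377, 404, 13]) cylinder(h = 64, r = 61);
translate([377, 404, 77]) cylinder(h = 13, r = 125);


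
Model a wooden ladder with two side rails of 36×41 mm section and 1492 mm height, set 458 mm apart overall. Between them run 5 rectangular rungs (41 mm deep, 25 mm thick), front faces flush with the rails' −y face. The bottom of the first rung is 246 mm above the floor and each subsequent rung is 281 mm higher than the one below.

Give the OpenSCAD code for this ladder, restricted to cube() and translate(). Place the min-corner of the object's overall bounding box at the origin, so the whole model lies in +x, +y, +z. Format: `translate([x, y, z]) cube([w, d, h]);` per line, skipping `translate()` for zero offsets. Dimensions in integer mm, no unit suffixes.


cube([36, 41, 1492]);
translate([422, 0, 0]) cube([36, 41, 1492]);
translate([36, 0, 246]) cube([386, 41, 25]);
translate([36, 0, 527]) cube([386, 41, 25]);
translate([36, 0, 808]) cube([386, 41, 25]);
translate([36, 0, 1089]) cube([386, 41, 25]);
translate([36, 0, 1370]) cube([386, 41, 25]);


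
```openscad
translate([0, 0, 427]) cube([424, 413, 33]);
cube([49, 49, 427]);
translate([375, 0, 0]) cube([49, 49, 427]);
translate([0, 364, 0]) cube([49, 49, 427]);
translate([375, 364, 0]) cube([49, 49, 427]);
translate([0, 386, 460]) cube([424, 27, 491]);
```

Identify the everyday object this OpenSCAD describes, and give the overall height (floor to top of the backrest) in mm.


A chair. The overall height is 951 mm.

A slab on four corner posts with a tall panel at the back — a chair. The seat slab sits at z = 427 with thickness 33, and the 491 mm backrest starts at the seat top, so the overall height is 427 + 33 + 491 = 951 mm.


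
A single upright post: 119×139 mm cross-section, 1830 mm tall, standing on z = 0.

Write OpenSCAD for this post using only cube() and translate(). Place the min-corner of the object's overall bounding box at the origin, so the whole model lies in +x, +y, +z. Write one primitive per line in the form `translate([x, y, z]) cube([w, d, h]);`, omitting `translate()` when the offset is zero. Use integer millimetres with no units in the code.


cube([119, 139, 1830]);


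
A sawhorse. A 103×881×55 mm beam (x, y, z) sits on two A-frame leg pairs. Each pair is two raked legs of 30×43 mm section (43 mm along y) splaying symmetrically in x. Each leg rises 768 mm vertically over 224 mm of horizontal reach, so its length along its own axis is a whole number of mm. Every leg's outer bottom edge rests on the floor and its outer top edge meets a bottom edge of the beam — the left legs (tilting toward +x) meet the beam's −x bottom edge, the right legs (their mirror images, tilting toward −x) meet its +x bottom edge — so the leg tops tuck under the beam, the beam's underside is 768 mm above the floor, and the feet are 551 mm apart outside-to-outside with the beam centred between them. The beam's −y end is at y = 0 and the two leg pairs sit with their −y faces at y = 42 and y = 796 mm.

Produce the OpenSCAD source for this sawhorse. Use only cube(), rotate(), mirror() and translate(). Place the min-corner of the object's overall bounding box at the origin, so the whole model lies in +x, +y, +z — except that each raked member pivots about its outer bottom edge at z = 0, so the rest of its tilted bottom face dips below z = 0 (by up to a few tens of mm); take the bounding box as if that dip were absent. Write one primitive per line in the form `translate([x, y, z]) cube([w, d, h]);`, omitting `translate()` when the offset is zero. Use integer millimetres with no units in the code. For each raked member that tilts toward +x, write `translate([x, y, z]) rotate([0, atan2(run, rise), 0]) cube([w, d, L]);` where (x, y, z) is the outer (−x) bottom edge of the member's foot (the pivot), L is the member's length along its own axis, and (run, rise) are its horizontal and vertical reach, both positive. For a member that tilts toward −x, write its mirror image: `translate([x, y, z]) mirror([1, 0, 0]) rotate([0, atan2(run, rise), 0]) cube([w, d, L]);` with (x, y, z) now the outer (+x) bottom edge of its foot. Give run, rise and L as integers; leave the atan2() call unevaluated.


// leg length = √(224² + 768²) = 800
// right-leg outer foot x = 2·224 + 103 = 551
// beam min-corner = (224, 0, 768)
translate([224, 0, 768]) cube([103, 881, 55]);
translate([0, 42, 0]) rotate([0, atan2(224, 768), 0]) cube([30, 43, 800]);
translate([551, 42, 0]) mirror([1, 0, 0]) rotate([0, atan2(224, 768), 0]) cube([30, 43, 800]);
translate([0, 796, 0]) rotate([0, atan2(224, 768), 0]) cube([30, 43, 800]);
translate([551, 796, 0]) mirror([1, 0, 0]) rotate([0, atan2(224, 768), 0]) cube([30, 43, 800]);
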